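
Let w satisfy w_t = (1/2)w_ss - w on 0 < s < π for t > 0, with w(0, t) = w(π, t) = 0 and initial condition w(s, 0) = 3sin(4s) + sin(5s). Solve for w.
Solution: Substitute w = exp(-t)u, i.e. u = exp(t)w.
By the product rule, w_t = exp(-t)(u_t - u), w_ss = exp(-t)u_ss.
Substituting into the PDE and dividing by exp(-t): u_t - u = (1/2)u_ss - u.
The lower-order terms cancel, leaving the standard heat equation u_t = (1/2)u_ss.
Initial data for u: u(s,0) = w(s,0) = 3sin(4s) + sin(5s). The boundary conditions carry over: u(0,t) = u(π,t) = 0.
Solve for u:
  Using separation of variables u = X(s)T(t):
  Eigenfunctions: sin(ns), n = 1, 2, 3, ...
  General solution: u(s, t) = Σ c_n sin(ns) exp(-n² t/2)
  Matching u(s,0) = 3sin(4s) + sin(5s) term by term: c_4=3, c_5=1.
Hence u(s,t) = 3exp(-8t)sin(4s) + exp(-25t/2)sin(5s).
Transform back: w(s,t) = exp(-t)u(s,t).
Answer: w(s, t) = 3exp(-9t)sin(4s) + exp(-27t/2)sin(5s)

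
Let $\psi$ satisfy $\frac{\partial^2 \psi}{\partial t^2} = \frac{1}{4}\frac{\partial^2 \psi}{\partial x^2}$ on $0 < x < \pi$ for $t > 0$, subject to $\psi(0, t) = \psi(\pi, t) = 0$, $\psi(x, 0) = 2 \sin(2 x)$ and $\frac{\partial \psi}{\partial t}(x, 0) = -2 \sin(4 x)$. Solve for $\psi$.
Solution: Separating variables: $\psi = \sum [A_n \cos(\omega_n t) + B_n \sin(\omega_n t)] \sin(nx)$, $\omega_n = n/2$. From ICs ($B_n$ = velocity coefficient / $\omega_n$): $A_2=2, B_4=-1$.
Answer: $\psi(x, t) = - \sin(2 t) \sin(4 x) + 2 \sin(2 x) \cos(t)$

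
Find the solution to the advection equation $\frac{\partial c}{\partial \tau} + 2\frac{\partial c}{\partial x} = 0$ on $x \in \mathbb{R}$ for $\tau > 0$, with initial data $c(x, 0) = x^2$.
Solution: By characteristics ($dx/d\tau = 2$), $c(x,\tau) = f(x - 2\tau)$ with $f = c( \cdot , 0)$.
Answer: $c(x, \tau) = 4 \tau^2 - 4 \tau x + x^2$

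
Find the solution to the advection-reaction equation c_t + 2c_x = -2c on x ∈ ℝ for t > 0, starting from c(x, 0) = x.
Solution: Substitute c = exp(-2t)u, i.e. u = exp(2t)c.
By the product rule, c_t = exp(-2t)(u_t - 2u), c_x = exp(-2t)u_x.
Substituting into the PDE and dividing by exp(-2t): u_t - 2u + 2u_x = -2u.
The lower-order terms cancel, leaving the standard advection equation u_t + 2u_x = 0.
Initial data for u: u(x,0) = c(x,0) = x.
Solve for u:
  By method of characteristics (waves move right with speed 2):
  Along characteristics x - 2t = const, u is constant, so u(x,t) = f(x - 2t) with f = u(·, 0).
Hence u(x,t) = -2t + x.
Transform back: c(x,t) = exp(-2t)u(x,t).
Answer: c(x, t) = -2texp(-2t) + xexp(-2t)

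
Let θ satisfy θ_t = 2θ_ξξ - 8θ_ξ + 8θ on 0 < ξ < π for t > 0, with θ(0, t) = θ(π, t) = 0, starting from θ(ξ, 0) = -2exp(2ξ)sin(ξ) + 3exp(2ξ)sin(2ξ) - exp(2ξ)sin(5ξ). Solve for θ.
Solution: Substitute θ = exp(2ξ)u, i.e. u = exp(-2ξ)θ.
By the product rule, θ_ξ = exp(2ξ)(u_ξ + 2u), θ_ξξ = exp(2ξ)(u_ξξ + 4u_ξ + 4u), θ_t = exp(2ξ)u_t.
Substituting into the PDE and dividing by exp(2ξ): u_t = 2(u_ξξ + 4u_ξ + 4u) - 8(u_ξ + 2u) + 8u.
The lower-order terms cancel, leaving the standard heat equation u_t = 2u_ξξ.
Initial data for u: u(ξ,0) = exp(-2ξ)θ(ξ,0) = -2sin(ξ) + 3sin(2ξ) - sin(5ξ). The boundary conditions carry over: u(0,t) = u(π,t) = 0.
Solve for u:
  Using separation of variables u = X(ξ)G(t):
  Eigenfunctions: sin(nξ), n = 1, 2, 3, ...
  General solution: u(ξ, t) = Σ c_n sin(nξ) exp(-2n² t)
  Matching u(ξ,0) = -2sin(ξ) + 3sin(2ξ) - sin(5ξ) term by term: c_1=-2, c_2=3, c_5=-1.
Hence u(ξ,t) = -2exp(-2t)sin(ξ) + 3exp(-8t)sin(2ξ) - exp(-50t)sin(5ξ).
Transform back: θ(ξ,t) = exp(2ξ)u(ξ,t).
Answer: θ(ξ, t) = -2exp(-2t)exp(2ξ)sin(ξ) + 3exp(-8t)exp(2ξ)sin(2ξ) - exp(-50t)exp(2ξ)sin(5ξ)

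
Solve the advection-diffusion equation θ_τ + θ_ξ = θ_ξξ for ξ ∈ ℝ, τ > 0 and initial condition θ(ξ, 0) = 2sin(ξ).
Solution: Change to a moving frame: let η = ξ - τ, σ = τ and write θ(ξ,τ) = u(η,σ).
By the chain rule θ_τ = u_σ - u_η, θ_ξ = u_η, θ_ξξ = u_ηη.
Then θ_τ + θ_ξ = u_σ: the advection term cancels and the PDE becomes the heat equation u_σ = u_ηη on η ∈ ℝ.
Initial data: u(η,0) = θ(η,0) = 2sin(η).
On η ∈ ℝ each mode satisfies (sin(nη))″ = -n² sin(nη), so exp(-n²σ) sin(nη) solves the heat equation; by superposition u(η,σ) = Σ c_n exp(-n²σ) sin(nη).
Reading off the coefficients: c_1=2, so u(η,σ) = 2exp(-σ)sin(η).
Substituting back η = ξ - τ, σ = τ: θ(ξ,τ) = u(ξ - τ, τ).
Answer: θ(ξ, τ) = 2exp(-τ)sin(ξ - τ)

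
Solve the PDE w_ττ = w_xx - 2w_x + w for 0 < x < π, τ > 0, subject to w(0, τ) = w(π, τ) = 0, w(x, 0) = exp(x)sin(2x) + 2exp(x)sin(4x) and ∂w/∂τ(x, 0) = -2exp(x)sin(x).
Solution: Substitute w = exp(x)u, i.e. u = exp(-x)w.
By the product rule, w_x = exp(x)(u_x + u), w_xx = exp(x)(u_xx + 2u_x + u), w_ττ = exp(x)u_ττ.
Substituting into the PDE and dividing by exp(x): u_ττ = (u_xx + 2u_x + u) - 2(u_x + u) + u.
The lower-order terms cancel, leaving the standard wave equation u_ττ = u_xx.
Initial data for u: u(x,0) = exp(-x)w(x,0) = sin(2x) + 2sin(4x); u_τ(x,0) = exp(-x)w_τ(x,0) = -2sin(x). The boundary conditions carry over: u(0,τ) = u(π,τ) = 0.
Solve for u:
  Using separation of variables u = X(x)T(τ):
  Eigenfunctions: sin(nx), n = 1, 2, 3, ...
  General solution: u(x, τ) = Σ [A_n cos(n τ) + B_n sin(n τ)] sin(nx)
  From u(x,0) = sin(2x) + 2sin(4x): A_2=1, A_4=2. From u_τ(x,0) = -2sin(x), using u_τ(x,0) = Σ ω_n B_n sin(nx) with ω_n = n: B_1 = (-2)/1 = -2.
Hence u(x,τ) = -2sin(x)sin(τ) + sin(2x)cos(2τ) + 2sin(4x)cos(4τ).
Transform back: w(x,τ) = exp(x)u(x,τ).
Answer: w(x, τ) = -2exp(x)sin(x)sin(τ) + exp(x)sin(2x)cos(2τ) + 2exp(x)sin(4x)cos(4τ)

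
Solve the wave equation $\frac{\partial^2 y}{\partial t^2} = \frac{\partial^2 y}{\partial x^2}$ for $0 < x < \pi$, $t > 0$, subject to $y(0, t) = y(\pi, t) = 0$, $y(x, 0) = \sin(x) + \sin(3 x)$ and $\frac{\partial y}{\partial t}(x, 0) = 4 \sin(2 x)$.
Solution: Using separation of variables $y = X(x)T(t)$:
Eigenfunctions: $\sin(nx)$, $n = 1, 2, 3, \ldots$
General solution: $y(x, t) = \sum [A_n \cos(n t) + B_n \sin(n t)] \sin(nx)$
From $y(x,0) = \sin(x) + \sin(3 x)$: $A_1=1, A_3=1$. From $y_t(x,0) = 4 \sin(2 x)$, using $y_t(x,0) = \sum \omega_n B_n \sin(nx)$ with $\omega_n = n$: $B_2 = 4/2 = 2$.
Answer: $y(x, t) = 2 \sin(2 t) \sin(2 x) + \sin(x) \cos(t) + \sin(3 x) \cos(3 t)$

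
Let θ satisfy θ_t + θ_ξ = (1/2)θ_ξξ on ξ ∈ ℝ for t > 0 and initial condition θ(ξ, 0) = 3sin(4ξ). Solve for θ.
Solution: Change to a moving frame: let η = ξ - t, σ = t and write θ(ξ,t) = u(η,σ).
By the chain rule θ_t = u_σ - u_η, θ_ξ = u_η, θ_ξξ = u_ηη.
Then θ_t + θ_ξ = u_σ: the advection term cancels and the PDE becomes the heat equation u_σ = (1/2)u_ηη on η ∈ ℝ.
Initial data: u(η,0) = θ(η,0) = 3sin(4η).
On η ∈ ℝ each mode satisfies (sin(nη))″ = -n² sin(nη), so exp(-n²σ/2) sin(nη) solves the heat equation; by superposition u(η,σ) = Σ c_n exp(-n²σ/2) sin(nη).
Reading off the coefficients: c_4=3, so u(η,σ) = 3exp(-8σ)sin(4η).
Substituting back η = ξ - t, σ = t: θ(ξ,t) = u(ξ - t, t).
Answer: θ(ξ, t) = -3exp(-8t)sin(4t - 4ξ)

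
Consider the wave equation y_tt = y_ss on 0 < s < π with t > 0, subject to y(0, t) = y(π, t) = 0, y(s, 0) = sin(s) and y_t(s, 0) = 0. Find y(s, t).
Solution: Using separation of variables y = X(s)T(t):
Eigenfunctions: sin(ns), n = 1, 2, 3, ...
General solution: y(s, t) = Σ [A_n cos(n t) + B_n sin(n t)] sin(ns)
From y(s,0) = sin(s): A_1=1. From y_t(s,0) = 0: all B_n = 0.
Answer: y(s, t) = sin(s)cos(t)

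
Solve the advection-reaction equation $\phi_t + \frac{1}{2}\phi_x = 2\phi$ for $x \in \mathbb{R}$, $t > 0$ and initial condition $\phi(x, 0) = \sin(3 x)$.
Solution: Substitute $\phi = e^{2t}u$.
Then $\phi_t = e^{2t}(u_t + 2u)$, $\phi_x = e^{2t}u_x$; substituting and dividing by $e^{2t}$, the lower-order terms cancel: $u_t + \frac{1}{2}u_x = 0$ (standard advection equation).
Data for $u$: $u(x,0) = \phi(x,0) = \sin(3 x)$.
By characteristics ($dx/dt = 1/2$), $u(x,t) = f(x - \frac{1}{2}t)$ with $f = u( \cdot , 0)$.
So $u(x,t) = - \sin(3 t/2 - 3 x)$, and $\phi(x,t) = e^{2t}u(x,t)$.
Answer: $\phi(x, t) = - e^{2 t} \sin(3 t/2 - 3 x)$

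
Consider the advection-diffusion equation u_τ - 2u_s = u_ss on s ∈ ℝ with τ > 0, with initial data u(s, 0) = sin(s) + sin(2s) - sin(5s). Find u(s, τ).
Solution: Moving frame: η = s + 2τ, σ = τ, u = w(η,σ), so u_τ = w_σ + 2w_η and u_ss = w_ηη.
Hence u_τ - 2u_s = w_σ and the PDE becomes the heat equation w_σ = w_ηη on η ∈ ℝ.
Initial data: w(η,0) = u(η,0) = sin(η) + sin(2η) - sin(5η). Each mode sin(nη) decays as exp(-n²σ) on ℝ, so w(η,σ) = Σ c_n exp(-n²σ) sin(nη) with c_1=1, c_2=1, c_5=-1: w(η,σ) = exp(-σ)sin(η) + exp(-4σ)sin(2η) - exp(-25σ)sin(5η).
Substituting back: u(s,τ) = w(s + 2τ, τ).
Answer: u(s, τ) = exp(-τ)sin(s + 2τ) + exp(-4τ)sin(2s + 4τ) - exp(-25τ)sin(5s + 10τ)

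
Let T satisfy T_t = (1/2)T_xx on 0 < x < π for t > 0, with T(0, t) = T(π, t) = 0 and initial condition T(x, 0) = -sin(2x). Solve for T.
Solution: Separating variables: T = Σ c_n exp(-n²t/2) sin(nx). From T(x,0) = -sin(2x): c_2=-1.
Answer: T(x, t) = -exp(-2t)sin(2x)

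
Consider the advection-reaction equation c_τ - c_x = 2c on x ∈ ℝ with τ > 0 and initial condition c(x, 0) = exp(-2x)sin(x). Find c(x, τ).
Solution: Substitute c = exp(-2x)u.
Then c_x = exp(-2x)(u_x - 2u), c_τ = exp(-2x)u_τ; substituting and dividing by exp(-2x), the lower-order terms cancel: u_τ - u_x = 0 (standard advection equation).
Data for u: u(x,0) = exp(2x)c(x,0) = sin(x).
By characteristics (dx/dτ = -1), u(x,τ) = f(x + τ) with f = u(·, 0).
So u(x,τ) = sin(x + τ), and c(x,τ) = exp(-2x)u(x,τ).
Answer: c(x, τ) = exp(-2x)sin(x + τ)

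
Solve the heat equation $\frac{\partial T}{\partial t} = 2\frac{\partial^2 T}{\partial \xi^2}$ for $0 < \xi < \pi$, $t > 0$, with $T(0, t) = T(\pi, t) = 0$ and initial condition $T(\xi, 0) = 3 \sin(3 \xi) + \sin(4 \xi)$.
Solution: Separating variables: $T = \sum c_n e^{-2n^2t} \sin(n\xi)$. From $T(\xi,0) = 3 \sin(3 \xi) + \sin(4 \xi)$: $c_3=3, c_4=1$.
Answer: $T(\xi, t) = 3 e^{-18 t} \sin(3 \xi) + e^{-32 t} \sin(4 \xi)$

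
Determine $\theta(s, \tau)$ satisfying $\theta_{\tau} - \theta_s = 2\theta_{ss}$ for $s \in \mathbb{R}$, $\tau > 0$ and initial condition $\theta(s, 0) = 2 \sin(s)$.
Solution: Moving frame: $\eta = s + \tau$, $\sigma = \tau$, $\theta = u(\eta,\sigma)$, so $\theta_{\tau} = u_{\sigma} + u_{\eta}$ and $\theta_{ss} = u_{\eta\eta}$.
Hence $\theta_{\tau} - \theta_s = u_{\sigma}$ and the PDE becomes the heat equation $u_{\sigma} = 2u_{\eta\eta}$ on $\eta \in \mathbb{R}$.
Initial data: $u(\eta,0) = \theta(\eta,0) = 2 \sin(\eta)$. Each mode $\sin(n\eta)$ decays as $e^{-2n^2\sigma}$ on $\mathbb{R}$, so $u(\eta,\sigma) = \sum c_n e^{-2n^2\sigma} \sin(n\eta)$ with $c_1=2$: $u(\eta,\sigma) = 2 e^{-2 \sigma} \sin(\eta)$.
Substituting back: $\theta(s,\tau) = u(s + \tau, \tau)$.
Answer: $\theta(s, \tau) = 2 e^{-2 \tau} \sin(\tau + s)$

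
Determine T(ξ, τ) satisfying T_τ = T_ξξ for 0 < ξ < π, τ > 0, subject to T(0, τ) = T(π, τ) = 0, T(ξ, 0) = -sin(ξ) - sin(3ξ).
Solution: Separating variables: T = Σ c_n exp(-n²τ) sin(nξ). From T(ξ,0) = -sin(ξ) - sin(3ξ): c_1=-1, c_3=-1.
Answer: T(ξ, τ) = -exp(-τ)sin(ξ) - exp(-9τ)sin(3ξ)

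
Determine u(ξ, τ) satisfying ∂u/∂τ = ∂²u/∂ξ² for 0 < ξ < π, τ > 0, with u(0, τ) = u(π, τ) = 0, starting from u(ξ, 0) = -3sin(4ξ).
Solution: Separating variables: u = Σ c_n exp(-n²τ) sin(nξ). From u(ξ,0) = -3sin(4ξ): c_4=-3.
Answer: u(ξ, τ) = -3exp(-16τ)sin(4ξ)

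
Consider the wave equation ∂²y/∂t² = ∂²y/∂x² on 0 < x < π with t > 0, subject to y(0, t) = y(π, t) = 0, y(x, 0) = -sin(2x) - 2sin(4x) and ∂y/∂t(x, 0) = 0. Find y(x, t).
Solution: Using separation of variables y = X(x)T(t):
Eigenfunctions: sin(nx), n = 1, 2, 3, ...
General solution: y(x, t) = Σ [A_n cos(n t) + B_n sin(n t)] sin(nx)
From y(x,0) = -sin(2x) - 2sin(4x): A_2=-1, A_4=-2. From y_t(x,0) = 0: all B_n = 0.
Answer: y(x, t) = -sin(2x)cos(2t) - 2sin(4x)cos(4t)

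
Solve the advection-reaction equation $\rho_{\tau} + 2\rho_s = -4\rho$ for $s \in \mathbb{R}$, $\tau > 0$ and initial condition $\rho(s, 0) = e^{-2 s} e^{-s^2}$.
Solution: Substitute $\rho = e^{-2s}u$.
Then $\rho_s = e^{-2s}(u_s - 2u)$, $\rho_{\tau} = e^{-2s}u_{\tau}$; substituting and dividing by $e^{-2s}$, the lower-order terms cancel: $u_{\tau} + 2u_s = 0$ (standard advection equation).
Data for $u$: $u(s,0) = e^{2s}\rho(s,0) = e^{-s^2}$.
By characteristics ($ds/d\tau = 2$), $u(s,\tau) = f(s - 2\tau)$ with $f = u( \cdot , 0)$.
So $u(s,\tau) = e^{-(s - 2 \tau)^2}$, and $\rho(s,\tau) = e^{-2s}u(s,\tau)$.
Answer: $\rho(s, \tau) = e^{-2 s} e^{-(-2 \tau + s)^2}$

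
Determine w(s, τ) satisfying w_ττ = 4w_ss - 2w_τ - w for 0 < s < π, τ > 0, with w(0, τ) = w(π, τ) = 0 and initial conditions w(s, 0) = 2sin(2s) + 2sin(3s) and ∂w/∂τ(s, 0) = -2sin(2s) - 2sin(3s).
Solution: Substitute w = exp(-τ)u.
Then w_τ = exp(-τ)(u_τ - u), w_ττ = exp(-τ)(u_ττ - 2u_τ + u), w_ss = exp(-τ)u_ss; substituting and dividing by exp(-τ), the lower-order terms cancel: u_ττ = 4u_ss (standard wave equation).
Data for u: u(s,0) = w(s,0) = 2sin(2s) + 2sin(3s); u_τ(s,0) = w_τ(s,0) + w(s,0) = 0. The boundary conditions carry over: u(0,τ) = u(π,τ) = 0.
Separating variables: u = Σ [A_n cos(ω_n τ) + B_n sin(ω_n τ)] sin(ns), ω_n = 2n. From ICs: A_2=2, A_3=2.
So u(s,τ) = 2sin(2s)cos(4τ) + 2sin(3s)cos(6τ), and w(s,τ) = exp(-τ)u(s,τ).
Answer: w(s, τ) = 2exp(-τ)sin(2s)cos(4τ) + 2exp(-τ)sin(3s)cos(6τ)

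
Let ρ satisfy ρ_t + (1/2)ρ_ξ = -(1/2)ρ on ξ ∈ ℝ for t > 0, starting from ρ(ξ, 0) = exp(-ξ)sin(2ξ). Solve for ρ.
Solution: Substitute ρ = exp(-ξ)u, i.e. u = exp(ξ)ρ.
By the product rule, ρ_ξ = exp(-ξ)(u_ξ - u), ρ_t = exp(-ξ)u_t.
Substituting into the PDE and dividing by exp(-ξ): u_t + (1/2)(u_ξ - u) = -(1/2)u.
The lower-order terms cancel, leaving the standard advection equation u_t + (1/2)u_ξ = 0.
Initial data for u: u(ξ,0) = exp(ξ)ρ(ξ,0) = sin(2ξ).
Solve for u:
  By method of characteristics (waves move right with speed 1/2):
  Along characteristics ξ - (1/2)t = const, u is constant, so u(ξ,t) = f(ξ - (1/2)t) with f = u(·, 0).
Hence u(ξ,t) = -sin(t - 2ξ).
Transform back: ρ(ξ,t) = exp(-ξ)u(ξ,t).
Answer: ρ(ξ, t) = -exp(-ξ)sin(t - 2ξ)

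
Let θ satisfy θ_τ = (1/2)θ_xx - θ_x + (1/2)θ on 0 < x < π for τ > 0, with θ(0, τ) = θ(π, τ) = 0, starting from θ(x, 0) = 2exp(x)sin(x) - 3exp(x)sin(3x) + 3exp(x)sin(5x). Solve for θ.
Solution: Substitute θ = exp(x)u, i.e. u = exp(-x)θ.
By the product rule, θ_x = exp(x)(u_x + u), θ_xx = exp(x)(u_xx + 2u_x + u), θ_τ = exp(x)u_τ.
Substituting into the PDE and dividing by exp(x): u_τ = (1/2)(u_xx + 2u_x + u) - (u_x + u) + (1/2)u.
The lower-order terms cancel, leaving the standard heat equation u_τ = (1/2)u_xx.
Initial data for u: u(x,0) = exp(-x)θ(x,0) = 2sin(x) - 3sin(3x) + 3sin(5x). The boundary conditions carry over: u(0,τ) = u(π,τ) = 0.
Solve for u:
  Using separation of variables u = X(x)G(τ):
  Eigenfunctions: sin(nx), n = 1, 2, 3, ...
  General solution: u(x, τ) = Σ c_n sin(nx) exp(-n² τ/2)
  Matching u(x,0) = 2sin(x) - 3sin(3x) + 3sin(5x) term by term: c_1=2, c_3=-3, c_5=3.
Hence u(x,τ) = 2exp(-τ/2)sin(x) - 3exp(-9τ/2)sin(3x) + 3exp(-25τ/2)sin(5x).
Transform back: θ(x,τ) = exp(x)u(x,τ).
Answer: θ(x, τ) = 2exp(x)exp(-τ/2)sin(x) - 3exp(x)exp(-9τ/2)sin(3x) + 3exp(x)exp(-25τ/2)sin(5x)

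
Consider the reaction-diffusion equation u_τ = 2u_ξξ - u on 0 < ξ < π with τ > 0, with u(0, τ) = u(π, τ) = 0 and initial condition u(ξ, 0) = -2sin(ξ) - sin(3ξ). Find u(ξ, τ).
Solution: Substitute u = exp(-τ)w, i.e. w = exp(τ)u.
By the product rule, u_τ = exp(-τ)(w_τ - w), u_ξξ = exp(-τ)w_ξξ.
Substituting into the PDE and dividing by exp(-τ): w_τ - w = 2w_ξξ - w.
The lower-order terms cancel, leaving the standard heat equation w_τ = 2w_ξξ.
Initial data for w: w(ξ,0) = u(ξ,0) = -2sin(ξ) - sin(3ξ). The boundary conditions carry over: w(0,τ) = w(π,τ) = 0.
Solve for w:
  Using separation of variables w = X(ξ)T(τ):
  Eigenfunctions: sin(nξ), n = 1, 2, 3, ...
  General solution: w(ξ, τ) = Σ c_n sin(nξ) exp(-2n² τ)
  Matching w(ξ,0) = -2sin(ξ) - sin(3ξ) term by term: c_1=-2, c_3=-1.
Hence w(ξ,τ) = -2exp(-2τ)sin(ξ) - exp(-18τ)sin(3ξ).
Transform back: u(ξ,τ) = exp(-τ)w(ξ,τ).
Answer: u(ξ, τ) = -2exp(-3τ)sin(ξ) - exp(-19τ)sin(3ξ)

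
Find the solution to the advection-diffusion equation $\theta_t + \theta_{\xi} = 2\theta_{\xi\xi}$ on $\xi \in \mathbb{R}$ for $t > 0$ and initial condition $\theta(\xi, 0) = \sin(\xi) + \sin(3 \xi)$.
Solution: Change to a moving frame: let $\eta = \xi - t$, $\sigma = t$ and write $\theta(\xi,t) = u(\eta,\sigma)$.
By the chain rule $\theta_t = u_{\sigma} - u_{\eta}$, $\theta_{\xi} = u_{\eta}$, $\theta_{\xi\xi} = u_{\eta\eta}$.
Then $\theta_t + \theta_{\xi} = u_{\sigma}$: the advection term cancels and the PDE becomes the heat equation $u_{\sigma} = 2u_{\eta\eta}$ on $\eta \in \mathbb{R}$.
Initial data: $u(\eta,0) = \theta(\eta,0) = \sin(\eta) + \sin(3 \eta)$.
On $\eta \in \mathbb{R}$ each mode satisfies $(\sin(n\eta))'' = -n^2 \sin(n\eta)$, so $e^{-2n^2\sigma} \sin(n\eta)$ solves the heat equation; by superposition $u(\eta,\sigma) = \sum c_n e^{-2n^2\sigma} \sin(n\eta)$.
Reading off the coefficients: $c_1=1, c_3=1$, so $u(\eta,\sigma) = e^{-2 \sigma} \sin(\eta) + e^{-18 \sigma} \sin(3 \eta)$.
Substituting back $\eta = \xi - t$, $\sigma = t$: $\theta(\xi,t) = u(\xi - t, t)$.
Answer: $\theta(\xi, t) = e^{-2 t} \sin(\xi - t) + e^{-18 t} \sin(3 \xi - 3 t)$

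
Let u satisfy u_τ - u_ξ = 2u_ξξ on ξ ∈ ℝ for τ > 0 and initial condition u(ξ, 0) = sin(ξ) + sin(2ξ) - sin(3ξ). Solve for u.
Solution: Moving frame: η = ξ + τ, σ = τ, u = w(η,σ), so u_τ = w_σ + w_η and u_ξξ = w_ηη.
Hence u_τ - u_ξ = w_σ and the PDE becomes the heat equation w_σ = 2w_ηη on η ∈ ℝ.
Initial data: w(η,0) = u(η,0) = sin(η) + sin(2η) - sin(3η). Each mode sin(nη) decays as exp(-2n²σ) on ℝ, so w(η,σ) = Σ c_n exp(-2n²σ) sin(nη) with c_1=1, c_2=1, c_3=-1: w(η,σ) = exp(-2σ)sin(η) + exp(-8σ)sin(2η) - exp(-18σ)sin(3η).
Substituting back: u(ξ,τ) = w(ξ + τ, τ).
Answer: u(ξ, τ) = exp(-2τ)sin(ξ + τ) + exp(-8τ)sin(2ξ + 2τ) - exp(-18τ)sin(3ξ + 3τ)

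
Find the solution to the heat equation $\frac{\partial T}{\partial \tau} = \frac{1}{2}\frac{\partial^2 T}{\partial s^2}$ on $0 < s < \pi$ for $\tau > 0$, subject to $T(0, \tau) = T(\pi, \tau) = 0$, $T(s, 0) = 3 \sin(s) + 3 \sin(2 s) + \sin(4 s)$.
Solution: Using separation of variables $T = X(s)G(\tau)$:
Eigenfunctions: $\sin(ns)$, $n = 1, 2, 3, \ldots$
General solution: $T(s, \tau) = \sum c_n \sin(ns) e^{-n^2 \tau/2}$
Matching $T(s,0) = 3 \sin(s) + 3 \sin(2 s) + \sin(4 s)$ term by term: $c_1=3, c_2=3, c_4=1$.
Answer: $T(s, \tau) = 3 e^{-2 \tau} \sin(2 s) + e^{-8 \tau} \sin(4 s) + 3 e^{-\tau/2} \sin(s)$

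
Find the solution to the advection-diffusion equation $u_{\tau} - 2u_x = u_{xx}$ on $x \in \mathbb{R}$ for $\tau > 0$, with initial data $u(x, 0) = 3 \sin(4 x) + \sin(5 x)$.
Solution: Change to a moving frame: let $\eta = x + 2\tau$, $\sigma = \tau$ and write $u(x,\tau) = w(\eta,\sigma)$.
By the chain rule $u_{\tau} = w_{\sigma} + 2w_{\eta}$, $u_x = w_{\eta}$, $u_{xx} = w_{\eta\eta}$.
Then $u_{\tau} - 2u_x = w_{\sigma}$: the advection term cancels and the PDE becomes the heat equation $w_{\sigma} = w_{\eta\eta}$ on $\eta \in \mathbb{R}$.
Initial data: $w(\eta,0) = u(\eta,0) = 3 \sin(4 \eta) + \sin(5 \eta)$.
On $\eta \in \mathbb{R}$ each mode satisfies $(\sin(n\eta))'' = -n^2 \sin(n\eta)$, so $e^{-n^2\sigma} \sin(n\eta)$ solves the heat equation; by superposition $w(\eta,\sigma) = \sum c_n e^{-n^2\sigma} \sin(n\eta)$.
Reading off the coefficients: $c_4=3, c_5=1$, so $w(\eta,\sigma) = 3 e^{-16 \sigma} \sin(4 \eta) + e^{-25 \sigma} \sin(5 \eta)$.
Substituting back $\eta = x + 2\tau$, $\sigma = \tau$: $u(x,\tau) = w(x + 2\tau, \tau)$.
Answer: $u(x, \tau) = 3 e^{-16 \tau} \sin(8 \tau + 4 x) + e^{-25 \tau} \sin(10 \tau + 5 x)$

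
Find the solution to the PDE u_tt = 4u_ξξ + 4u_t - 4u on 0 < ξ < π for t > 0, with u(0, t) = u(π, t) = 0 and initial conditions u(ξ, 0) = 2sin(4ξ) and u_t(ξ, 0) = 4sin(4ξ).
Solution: Substitute u = exp(2t)w, i.e. w = exp(-2t)u.
By the product rule, u_t = exp(2t)(w_t + 2w), u_tt = exp(2t)(w_tt + 4w_t + 4w), u_ξξ = exp(2t)w_ξξ.
Substituting into the PDE and dividing by exp(2t): w_tt + 4w_t + 4w = 4w_ξξ + 4(w_t + 2w) - 4w.
The lower-order terms cancel, leaving the standard wave equation w_tt = 4w_ξξ.
Initial data for w: w(ξ,0) = u(ξ,0) = 2sin(4ξ); w_t(ξ,0) = u_t(ξ,0) - 2u(ξ,0) = 0. The boundary conditions carry over: w(0,t) = w(π,t) = 0.
Solve for w:
  Using separation of variables w = X(ξ)T(t):
  Eigenfunctions: sin(nξ), n = 1, 2, 3, ...
  General solution: w(ξ, t) = Σ [A_n cos(2n t) + B_n sin(2n t)] sin(nξ)
  From w(ξ,0) = 2sin(4ξ): A_4=2. From w_t(ξ,0) = 0: all B_n = 0.
Hence w(ξ,t) = 2sin(4ξ)cos(8t).
Transform back: u(ξ,t) = exp(2t)w(ξ,t).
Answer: u(ξ, t) = 2exp(2t)sin(4ξ)cos(8t)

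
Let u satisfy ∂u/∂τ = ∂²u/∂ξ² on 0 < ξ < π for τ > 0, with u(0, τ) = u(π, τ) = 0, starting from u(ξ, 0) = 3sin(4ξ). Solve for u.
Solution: Using separation of variables u = X(ξ)T(τ):
Eigenfunctions: sin(nξ), n = 1, 2, 3, ...
General solution: u(ξ, τ) = Σ c_n sin(nξ) exp(-n² τ)
Matching u(ξ,0) = 3sin(4ξ) term by term: c_4=3.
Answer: u(ξ, τ) = 3exp(-16τ)sin(4ξ)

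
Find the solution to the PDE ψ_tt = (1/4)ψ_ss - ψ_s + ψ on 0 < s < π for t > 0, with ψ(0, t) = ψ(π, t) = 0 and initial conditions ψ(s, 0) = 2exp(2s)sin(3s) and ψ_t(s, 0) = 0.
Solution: Substitute ψ = exp(2s)u.
Then ψ_s = exp(2s)(u_s + 2u), ψ_ss = exp(2s)(u_ss + 4u_s + 4u), ψ_tt = exp(2s)u_tt; substituting and dividing by exp(2s), the lower-order terms cancel: u_tt = (1/4)u_ss (standard wave equation).
Data for u: u(s,0) = exp(-2s)ψ(s,0) = 2sin(3s); u_t(s,0) = exp(-2s)ψ_t(s,0) = 0. The boundary conditions carry over: u(0,t) = u(π,t) = 0.
Separating variables: u = Σ [A_n cos(ω_n t) + B_n sin(ω_n t)] sin(ns), ω_n = n/2. From ICs: A_3=2.
So u(s,t) = 2sin(3s)cos(3t/2), and ψ(s,t) = exp(2s)u(s,t).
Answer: ψ(s, t) = 2exp(2s)sin(3s)cos(3t/2)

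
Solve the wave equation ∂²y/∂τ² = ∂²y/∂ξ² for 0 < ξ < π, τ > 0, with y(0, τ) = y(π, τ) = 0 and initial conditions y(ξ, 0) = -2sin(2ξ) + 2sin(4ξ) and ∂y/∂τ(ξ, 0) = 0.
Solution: Separating variables: y = Σ [A_n cos(ω_n τ) + B_n sin(ω_n τ)] sin(nξ), ω_n = n. From ICs: A_2=-2, A_4=2.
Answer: y(ξ, τ) = -2sin(2ξ)cos(2τ) + 2sin(4ξ)cos(4τ)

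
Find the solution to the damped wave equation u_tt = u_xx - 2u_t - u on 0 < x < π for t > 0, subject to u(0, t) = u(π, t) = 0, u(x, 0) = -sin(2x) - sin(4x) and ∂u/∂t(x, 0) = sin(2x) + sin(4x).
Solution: Substitute u = exp(-t)w.
Then u_t = exp(-t)(w_t - w), u_tt = exp(-t)(w_tt - 2w_t + w), u_xx = exp(-t)w_xx; substituting and dividing by exp(-t), the lower-order terms cancel: w_tt = w_xx (standard wave equation).
Data for w: w(x,0) = u(x,0) = -sin(2x) - sin(4x); w_t(x,0) = u_t(x,0) + u(x,0) = 0. The boundary conditions carry over: w(0,t) = w(π,t) = 0.
Separating variables: w = Σ [A_n cos(ω_n t) + B_n sin(ω_n t)] sin(nx), ω_n = n. From ICs: A_2=-1, A_4=-1.
So w(x,t) = -sin(2x)cos(2t) - sin(4x)cos(4t), and u(x,t) = exp(-t)w(x,t).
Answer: u(x, t) = -exp(-t)sin(2x)cos(2t) - exp(-t)sin(4x)cos(4t)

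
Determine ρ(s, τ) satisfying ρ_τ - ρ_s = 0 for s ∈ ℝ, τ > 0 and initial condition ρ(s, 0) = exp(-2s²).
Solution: By method of characteristics (waves move left with speed 1):
Along characteristics s + τ = const, ρ is constant, so ρ(s,τ) = f(s + τ) with f = ρ(·, 0).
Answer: ρ(s, τ) = exp(-2(s + τ)²)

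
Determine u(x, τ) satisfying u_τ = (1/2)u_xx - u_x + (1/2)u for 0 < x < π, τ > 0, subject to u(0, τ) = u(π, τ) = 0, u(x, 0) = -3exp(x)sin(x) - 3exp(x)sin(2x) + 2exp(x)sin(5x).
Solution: Substitute u = exp(x)w, i.e. w = exp(-x)u.
By the product rule, u_x = exp(x)(w_x + w), u_xx = exp(x)(w_xx + 2w_x + w), u_τ = exp(x)w_τ.
Substituting into the PDE and dividing by exp(x): w_τ = (1/2)(w_xx + 2w_x + w) - (w_x + w) + (1/2)w.
The lower-order terms cancel, leaving the standard heat equation w_τ = (1/2)w_xx.
Initial data for w: w(x,0) = exp(-x)u(x,0) = -3sin(x) - 3sin(2x) + 2sin(5x). The boundary conditions carry over: w(0,τ) = w(π,τ) = 0.
Solve for w:
  Using separation of variables w = X(x)T(τ):
  Eigenfunctions: sin(nx), n = 1, 2, 3, ...
  General solution: w(x, τ) = Σ c_n sin(nx) exp(-n² τ/2)
  Matching w(x,0) = -3sin(x) - 3sin(2x) + 2sin(5x) term by term: c_1=-3, c_2=-3, c_5=2.
Hence w(x,τ) = -3exp(-2τ)sin(2x) - 3exp(-τ/2)sin(x) + 2exp(-25τ/2)sin(5x).
Transform back: u(x,τ) = exp(x)w(x,τ).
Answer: u(x, τ) = -3exp(x)exp(-2τ)sin(2x) - 3exp(x)exp(-τ/2)sin(x) + 2exp(x)exp(-25τ/2)sin(5x)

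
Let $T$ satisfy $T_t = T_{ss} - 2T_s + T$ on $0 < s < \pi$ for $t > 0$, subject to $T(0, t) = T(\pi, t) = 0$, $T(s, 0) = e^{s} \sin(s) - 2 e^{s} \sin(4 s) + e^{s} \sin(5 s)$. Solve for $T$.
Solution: Substitute $T = e^{s}u$, i.e. $u = e^{-s}T$.
By the product rule, $T_s = e^{s}(u_s + u)$, $T_{ss} = e^{s}(u_{ss} + 2u_s + u)$, $T_t = e^{s}u_t$.
Substituting into the PDE and dividing by $e^{s}$: $u_t = (u_{ss} + 2u_s + u) - 2(u_s + u) + u$.
The lower-order terms cancel, leaving the standard heat equation $u_t = u_{ss}$.
Initial data for $u$: $u(s,0) = e^{-s}T(s,0) = \sin(s) - 2 \sin(4 s) + \sin(5 s)$. The boundary conditions carry over: $u(0,t) = u(\pi,t) = 0$.
Solve for $u$:
  Using separation of variables $u = X(s)G(t)$:
  Eigenfunctions: $\sin(ns)$, $n = 1, 2, 3, \ldots$
  General solution: $u(s, t) = \sum c_n \sin(ns) e^{-n^2 t}$
  Matching $u(s,0) = \sin(s) - 2 \sin(4 s) + \sin(5 s)$ term by term: $c_1=1, c_4=-2, c_5=1$.
Hence $u(s,t) = e^{-t} \sin(s) - 2 e^{-16 t} \sin(4 s) + e^{-25 t} \sin(5 s)$.
Transform back: $T(s,t) = e^{s}u(s,t)$.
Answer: $T(s, t) = e^{s} e^{-t} \sin(s) - 2 e^{s} e^{-16 t} \sin(4 s) + e^{s} e^{-25 t} \sin(5 s)$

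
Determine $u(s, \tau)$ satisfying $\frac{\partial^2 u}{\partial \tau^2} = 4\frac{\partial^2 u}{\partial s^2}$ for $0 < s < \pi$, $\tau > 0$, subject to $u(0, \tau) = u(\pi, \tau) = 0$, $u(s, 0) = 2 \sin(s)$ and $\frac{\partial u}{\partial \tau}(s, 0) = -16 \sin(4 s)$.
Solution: Using separation of variables $u = X(s)T(\tau)$:
Eigenfunctions: $\sin(ns)$, $n = 1, 2, 3, \ldots$
General solution: $u(s, \tau) = \sum [A_n \cos(2n \tau) + B_n \sin(2n \tau)] \sin(ns)$
From $u(s,0) = 2 \sin(s)$: $A_1=2$. From $u_{\tau}(s,0) = -16 \sin(4 s)$, using $u_{\tau}(s,0) = \sum \omega_n B_n \sin(ns)$ with $\omega_n = 2n$: $B_4 = (-16)/8 = -2$.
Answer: $u(s, \tau) = -2 \sin(8 \tau) \sin(4 s) + 2 \sin(s) \cos(2 \tau)$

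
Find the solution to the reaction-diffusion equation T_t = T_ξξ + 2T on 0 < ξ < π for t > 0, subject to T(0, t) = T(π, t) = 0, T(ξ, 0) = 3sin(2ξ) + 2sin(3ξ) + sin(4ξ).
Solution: Substitute T = exp(2t)u.
Then T_t = exp(2t)(u_t + 2u), T_ξξ = exp(2t)u_ξξ; substituting and dividing by exp(2t), the lower-order terms cancel: u_t = u_ξξ (standard heat equation).
Data for u: u(ξ,0) = T(ξ,0) = 3sin(2ξ) + 2sin(3ξ) + sin(4ξ). The boundary conditions carry over: u(0,t) = u(π,t) = 0.
Separating variables: u = Σ c_n exp(-n²t) sin(nξ). From u(ξ,0) = 3sin(2ξ) + 2sin(3ξ) + sin(4ξ): c_2=3, c_3=2, c_4=1.
So u(ξ,t) = 3exp(-4t)sin(2ξ) + 2exp(-9t)sin(3ξ) + exp(-16t)sin(4ξ), and T(ξ,t) = exp(2t)u(ξ,t).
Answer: T(ξ, t) = 3exp(-2t)sin(2ξ) + 2exp(-7t)sin(3ξ) + exp(-14t)sin(4ξ)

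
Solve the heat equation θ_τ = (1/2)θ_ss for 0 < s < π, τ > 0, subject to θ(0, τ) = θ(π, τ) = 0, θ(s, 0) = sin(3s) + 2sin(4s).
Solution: Separating variables: θ = Σ c_n exp(-n²τ/2) sin(ns). From θ(s,0) = sin(3s) + 2sin(4s): c_3=1, c_4=2.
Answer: θ(s, τ) = 2exp(-8τ)sin(4s) + exp(-9τ/2)sin(3s)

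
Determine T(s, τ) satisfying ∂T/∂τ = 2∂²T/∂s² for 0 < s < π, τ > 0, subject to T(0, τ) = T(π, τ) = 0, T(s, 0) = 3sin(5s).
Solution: Using separation of variables T = X(s)G(τ):
Eigenfunctions: sin(ns), n = 1, 2, 3, ...
General solution: T(s, τ) = Σ c_n sin(ns) exp(-2n² τ)
Matching T(s,0) = 3sin(5s) term by term: c_5=3.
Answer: T(s, τ) = 3exp(-50τ)sin(5s)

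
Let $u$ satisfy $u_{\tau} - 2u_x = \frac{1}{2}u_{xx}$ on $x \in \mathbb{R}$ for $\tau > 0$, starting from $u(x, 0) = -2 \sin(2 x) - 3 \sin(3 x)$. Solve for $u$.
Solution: Moving frame: $\eta = x + 2\tau$, $\sigma = \tau$, $u = w(\eta,\sigma)$, so $u_{\tau} = w_{\sigma} + 2w_{\eta}$ and $u_{xx} = w_{\eta\eta}$.
Hence $u_{\tau} - 2u_x = w_{\sigma}$ and the PDE becomes the heat equation $w_{\sigma} = \frac{1}{2}w_{\eta\eta}$ on $\eta \in \mathbb{R}$.
Initial data: $w(\eta,0) = u(\eta,0) = -2 \sin(2 \eta) - 3 \sin(3 \eta)$. Each mode $\sin(n\eta)$ decays as $e^{-n^2\sigma/2}$ on $\mathbb{R}$, so $w(\eta,\sigma) = \sum c_n e^{-n^2\sigma/2} \sin(n\eta)$ with $c_2=-2, c_3=-3$: $w(\eta,\sigma) = -2 e^{-2 \sigma} \sin(2 \eta) - 3 e^{-9 \sigma/2} \sin(3 \eta)$.
Substituting back: $u(x,\tau) = w(x + 2\tau, \tau)$.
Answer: $u(x, \tau) = -2 e^{-2 \tau} \sin(4 \tau + 2 x) - 3 e^{-9 \tau/2} \sin(6 \tau + 3 x)$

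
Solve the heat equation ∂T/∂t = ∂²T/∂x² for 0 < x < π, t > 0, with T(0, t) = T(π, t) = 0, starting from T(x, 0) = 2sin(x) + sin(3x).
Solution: Separating variables: T = Σ c_n exp(-n²t) sin(nx). From T(x,0) = 2sin(x) + sin(3x): c_1=2, c_3=1.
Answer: T(x, t) = 2exp(-t)sin(x) + exp(-9t)sin(3x)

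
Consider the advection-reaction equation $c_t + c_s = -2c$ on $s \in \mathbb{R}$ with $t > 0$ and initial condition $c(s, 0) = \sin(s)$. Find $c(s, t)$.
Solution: Substitute $c = e^{-2t}u$, i.e. $u = e^{2t}c$.
By the product rule, $c_t = e^{-2t}(u_t - 2u)$, $c_s = e^{-2t}u_s$.
Substituting into the PDE and dividing by $e^{-2t}$: $u_t - 2u + u_s = -2u$.
The lower-order terms cancel, leaving the standard advection equation $u_t + u_s = 0$.
Initial data for $u$: $u(s,0) = c(s,0) = \sin(s)$.
Solve for $u$:
  By method of characteristics (waves move right with speed 1):
  Along characteristics $s - t =$ const, $u$ is constant, so $u(s,t) = f(s - t)$ with $f = u( \cdot , 0)$.
Hence $u(s,t) = \sin(s - t)$.
Transform back: $c(s,t) = e^{-2t}u(s,t)$.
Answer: $c(s, t) = e^{-2 t} \sin(s - t)$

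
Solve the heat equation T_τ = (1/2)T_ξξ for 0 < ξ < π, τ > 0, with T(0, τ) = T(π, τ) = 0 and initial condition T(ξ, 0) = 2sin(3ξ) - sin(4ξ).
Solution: Using separation of variables T = X(ξ)G(τ):
Eigenfunctions: sin(nξ), n = 1, 2, 3, ...
General solution: T(ξ, τ) = Σ c_n sin(nξ) exp(-n² τ/2)
Matching T(ξ,0) = 2sin(3ξ) - sin(4ξ) term by term: c_3=2, c_4=-1.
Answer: T(ξ, τ) = -exp(-8τ)sin(4ξ) + 2exp(-9τ/2)sin(3ξ)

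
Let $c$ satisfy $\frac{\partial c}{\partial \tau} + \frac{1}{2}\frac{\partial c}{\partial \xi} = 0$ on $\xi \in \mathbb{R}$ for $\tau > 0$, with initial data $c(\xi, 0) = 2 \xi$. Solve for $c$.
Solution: By characteristics ($d\xi/d\tau = 1/2$), $c(\xi,\tau) = f(\xi - \frac{1}{2}\tau)$ with $f = c( \cdot , 0)$.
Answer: $c(\xi, \tau) = - \tau + 2 \xi$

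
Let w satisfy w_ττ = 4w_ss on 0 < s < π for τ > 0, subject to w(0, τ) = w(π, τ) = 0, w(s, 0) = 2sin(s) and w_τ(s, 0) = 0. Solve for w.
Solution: Separating variables: w = Σ [A_n cos(ω_n τ) + B_n sin(ω_n τ)] sin(ns), ω_n = 2n. From ICs: A_1=2.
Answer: w(s, τ) = 2sin(s)cos(2τ)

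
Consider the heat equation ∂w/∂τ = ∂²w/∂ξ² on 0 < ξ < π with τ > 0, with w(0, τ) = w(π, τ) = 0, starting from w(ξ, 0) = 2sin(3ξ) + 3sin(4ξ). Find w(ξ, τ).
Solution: Separating variables: w = Σ c_n exp(-n²τ) sin(nξ). From w(ξ,0) = 2sin(3ξ) + 3sin(4ξ): c_3=2, c_4=3.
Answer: w(ξ, τ) = 2exp(-9τ)sin(3ξ) + 3exp(-16τ)sin(4ξ)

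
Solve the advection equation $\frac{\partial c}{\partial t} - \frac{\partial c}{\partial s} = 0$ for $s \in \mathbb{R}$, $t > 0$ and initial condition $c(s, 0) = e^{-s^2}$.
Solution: By method of characteristics (waves move left with speed 1):
Along characteristics $s + t =$ const, $c$ is constant, so $c(s,t) = f(s + t)$ with $f = c( \cdot , 0)$.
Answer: $c(s, t) = e^{-(s + t)^2}$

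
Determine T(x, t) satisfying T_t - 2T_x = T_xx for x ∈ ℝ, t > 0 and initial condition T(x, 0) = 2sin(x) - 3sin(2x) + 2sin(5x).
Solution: Moving frame: η = x + 2t, σ = t, T = u(η,σ), so T_t = u_σ + 2u_η and T_xx = u_ηη.
Hence T_t - 2T_x = u_σ and the PDE becomes the heat equation u_σ = u_ηη on η ∈ ℝ.
Initial data: u(η,0) = T(η,0) = 2sin(η) - 3sin(2η) + 2sin(5η). Each mode sin(nη) decays as exp(-n²σ) on ℝ, so u(η,σ) = Σ c_n exp(-n²σ) sin(nη) with c_1=2, c_2=-3, c_5=2: u(η,σ) = 2exp(-σ)sin(η) - 3exp(-4σ)sin(2η) + 2exp(-25σ)sin(5η).
Substituting back: T(x,t) = u(x + 2t, t).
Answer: T(x, t) = 2exp(-t)sin(2t + x) - 3exp(-4t)sin(4t + 2x) + 2exp(-25t)sin(10t + 5x)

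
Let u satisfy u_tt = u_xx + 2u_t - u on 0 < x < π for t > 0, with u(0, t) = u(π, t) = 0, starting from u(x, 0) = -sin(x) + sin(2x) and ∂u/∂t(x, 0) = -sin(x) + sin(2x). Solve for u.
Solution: Substitute u = exp(t)w.
Then u_t = exp(t)(w_t + w), u_tt = exp(t)(w_tt + 2w_t + w), u_xx = exp(t)w_xx; substituting and dividing by exp(t), the lower-order terms cancel: w_tt = w_xx (standard wave equation).
Data for w: w(x,0) = u(x,0) = -sin(x) + sin(2x); w_t(x,0) = u_t(x,0) - u(x,0) = 0. The boundary conditions carry over: w(0,t) = w(π,t) = 0.
Separating variables: w = Σ [A_n cos(ω_n t) + B_n sin(ω_n t)] sin(nx), ω_n = n. From ICs: A_1=-1, A_2=1.
So w(x,t) = -sin(x)cos(t) + sin(2x)cos(2t), and u(x,t) = exp(t)w(x,t).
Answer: u(x, t) = -exp(t)sin(x)cos(t) + exp(t)sin(2x)cos(2t)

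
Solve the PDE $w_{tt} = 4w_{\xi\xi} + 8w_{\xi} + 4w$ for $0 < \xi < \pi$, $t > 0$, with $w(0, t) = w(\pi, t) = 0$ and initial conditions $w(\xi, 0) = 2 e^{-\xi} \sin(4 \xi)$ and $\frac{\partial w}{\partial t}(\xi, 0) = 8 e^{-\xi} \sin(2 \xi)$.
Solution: Substitute $w = e^{-\xi}u$, i.e. $u = e^{\xi}w$.
By the product rule, $w_{\xi} = e^{-\xi}(u_{\xi} - u)$, $w_{\xi\xi} = e^{-\xi}(u_{\xi\xi} - 2u_{\xi} + u)$, $w_{tt} = e^{-\xi}u_{tt}$.
Substituting into the PDE and dividing by $e^{-\xi}$: $u_{tt} = 4(u_{\xi\xi} - 2u_{\xi} + u) + 8(u_{\xi} - u) + 4u$.
The lower-order terms cancel, leaving the standard wave equation $u_{tt} = 4u_{\xi\xi}$.
Initial data for $u$: $u(\xi,0) = e^{\xi}w(\xi,0) = 2 \sin(4 \xi)$; $u_t(\xi,0) = e^{\xi}w_t(\xi,0) = 8 \sin(2 \xi)$. The boundary conditions carry over: $u(0,t) = u(\pi,t) = 0$.
Solve for $u$:
  Using separation of variables $u = X(\xi)T(t)$:
  Eigenfunctions: $\sin(n\xi)$, $n = 1, 2, 3, \ldots$
  General solution: $u(\xi, t) = \sum [A_n \cos(2n t) + B_n \sin(2n t)] \sin(n\xi)$
  From $u(\xi,0) = 2 \sin(4 \xi)$: $A_4=2$. From $u_t(\xi,0) = 8 \sin(2 \xi)$, using $u_t(\xi,0) = \sum \omega_n B_n \sin(n\xi)$ with $\omega_n = 2n$: $B_2 = 8/4 = 2$.
Hence $u(\xi,t) = 2 \sin(4 t) \sin(2 \xi) + 2 \sin(4 \xi) \cos(8 t)$.
Transform back: $w(\xi,t) = e^{-\xi}u(\xi,t)$.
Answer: $w(\xi, t) = 2 e^{-\xi} \sin(2 \xi) \sin(4 t) + 2 e^{-\xi} \sin(4 \xi) \cos(8 t)$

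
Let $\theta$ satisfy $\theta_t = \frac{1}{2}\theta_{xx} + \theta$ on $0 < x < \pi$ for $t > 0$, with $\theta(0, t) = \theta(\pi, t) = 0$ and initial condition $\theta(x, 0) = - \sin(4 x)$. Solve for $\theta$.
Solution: Substitute $\theta = e^{t}u$.
Then $\theta_t = e^{t}(u_t + u)$, $\theta_{xx} = e^{t}u_{xx}$; substituting and dividing by $e^{t}$, the lower-order terms cancel: $u_t = \frac{1}{2}u_{xx}$ (standard heat equation).
Data for $u$: $u(x,0) = \theta(x,0) = - \sin(4 x)$. The boundary conditions carry over: $u(0,t) = u(\pi,t) = 0$.
Separating variables: $u = \sum c_n e^{-n^2t/2} \sin(nx)$. From $u(x,0) = - \sin(4 x)$: $c_4=-1$.
So $u(x,t) = - e^{-8 t} \sin(4 x)$, and $\theta(x,t) = e^{t}u(x,t)$.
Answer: $\theta(x, t) = - e^{-7 t} \sin(4 x)$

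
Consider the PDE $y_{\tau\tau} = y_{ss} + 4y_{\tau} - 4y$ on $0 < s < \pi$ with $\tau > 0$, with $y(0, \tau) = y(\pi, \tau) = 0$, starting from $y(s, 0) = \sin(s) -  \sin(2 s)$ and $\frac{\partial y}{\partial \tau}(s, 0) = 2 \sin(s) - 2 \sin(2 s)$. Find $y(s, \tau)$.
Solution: Substitute $y = e^{2\tau}u$.
Then $y_{\tau} = e^{2\tau}(u_{\tau} + 2u)$, $y_{\tau\tau} = e^{2\tau}(u_{\tau\tau} + 4u_{\tau} + 4u)$, $y_{ss} = e^{2\tau}u_{ss}$; substituting and dividing by $e^{2\tau}$, the lower-order terms cancel: $u_{\tau\tau} = u_{ss}$ (standard wave equation).
Data for $u$: $u(s,0) = y(s,0) = \sin(s) - \sin(2 s)$; $u_{\tau}(s,0) = y_{\tau}(s,0) - 2y(s,0) = 0$. The boundary conditions carry over: $u(0,\tau) = u(\pi,\tau) = 0$.
Separating variables: $u = \sum [A_n \cos(\omega_n \tau) + B_n \sin(\omega_n \tau)] \sin(ns)$, $\omega_n = n$. From ICs: $A_1=1, A_2=-1$.
So $u(s,\tau) = \sin(s) \cos(\tau) - \sin(2 s) \cos(2 \tau)$, and $y(s,\tau) = e^{2\tau}u(s,\tau)$.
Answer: $y(s, \tau) = e^{2 \tau} \sin(s) \cos(\tau) -  e^{2 \tau} \sin(2 s) \cos(2 \tau)$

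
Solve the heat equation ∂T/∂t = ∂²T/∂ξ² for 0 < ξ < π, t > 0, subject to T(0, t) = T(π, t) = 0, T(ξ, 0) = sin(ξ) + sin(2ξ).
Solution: Using separation of variables T = X(ξ)G(t):
Eigenfunctions: sin(nξ), n = 1, 2, 3, ...
General solution: T(ξ, t) = Σ c_n sin(nξ) exp(-n² t)
Matching T(ξ,0) = sin(ξ) + sin(2ξ) term by term: c_1=1, c_2=1.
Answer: T(ξ, t) = exp(-t)sin(ξ) + exp(-4t)sin(2ξ)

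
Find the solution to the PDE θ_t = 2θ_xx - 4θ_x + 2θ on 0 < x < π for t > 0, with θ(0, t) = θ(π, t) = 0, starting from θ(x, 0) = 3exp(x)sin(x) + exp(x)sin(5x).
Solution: Substitute θ = exp(x)u, i.e. u = exp(-x)θ.
By the product rule, θ_x = exp(x)(u_x + u), θ_xx = exp(x)(u_xx + 2u_x + u), θ_t = exp(x)u_t.
Substituting into the PDE and dividing by exp(x): u_t = 2(u_xx + 2u_x + u) - 4(u_x + u) + 2u.
The lower-order terms cancel, leaving the standard heat equation u_t = 2u_xx.
Initial data for u: u(x,0) = exp(-x)θ(x,0) = 3sin(x) + sin(5x). The boundary conditions carry over: u(0,t) = u(π,t) = 0.
Solve for u:
  Using separation of variables u = X(x)G(t):
  Eigenfunctions: sin(nx), n = 1, 2, 3, ...
  General solution: u(x, t) = Σ c_n sin(nx) exp(-2n² t)
  Matching u(x,0) = 3sin(x) + sin(5x) term by term: c_1=3, c_5=1.
Hence u(x,t) = 3exp(-2t)sin(x) + exp(-50t)sin(5x).
Transform back: θ(x,t) = exp(x)u(x,t).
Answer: θ(x, t) = 3exp(-2t)exp(x)sin(x) + exp(-50t)exp(x)sin(5x)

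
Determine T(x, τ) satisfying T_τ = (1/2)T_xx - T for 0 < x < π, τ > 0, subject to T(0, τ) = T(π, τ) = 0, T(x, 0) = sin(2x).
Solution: Substitute T = exp(-τ)u.
Then T_τ = exp(-τ)(u_τ - u), T_xx = exp(-τ)u_xx; substituting and dividing by exp(-τ), the lower-order terms cancel: u_τ = (1/2)u_xx (standard heat equation).
Data for u: u(x,0) = T(x,0) = sin(2x). The boundary conditions carry over: u(0,τ) = u(π,τ) = 0.
Separating variables: u = Σ c_n exp(-n²τ/2) sin(nx). From u(x,0) = sin(2x): c_2=1.
So u(x,τ) = exp(-2τ)sin(2x), and T(x,τ) = exp(-τ)u(x,τ).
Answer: T(x, τ) = exp(-3τ)sin(2x)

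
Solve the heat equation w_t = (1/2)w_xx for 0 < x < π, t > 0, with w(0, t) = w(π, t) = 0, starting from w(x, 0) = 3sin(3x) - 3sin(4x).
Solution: Separating variables: w = Σ c_n exp(-n²t/2) sin(nx). From w(x,0) = 3sin(3x) - 3sin(4x): c_3=3, c_4=-3.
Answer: w(x, t) = -3exp(-8t)sin(4x) + 3exp(-9t/2)sin(3x)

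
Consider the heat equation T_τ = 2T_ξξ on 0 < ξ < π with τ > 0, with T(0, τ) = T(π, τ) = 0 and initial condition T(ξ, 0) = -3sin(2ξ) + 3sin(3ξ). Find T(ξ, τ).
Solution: Separating variables: T = Σ c_n exp(-2n²τ) sin(nξ). From T(ξ,0) = -3sin(2ξ) + 3sin(3ξ): c_2=-3, c_3=3.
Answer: T(ξ, τ) = -3exp(-8τ)sin(2ξ) + 3exp(-18τ)sin(3ξ)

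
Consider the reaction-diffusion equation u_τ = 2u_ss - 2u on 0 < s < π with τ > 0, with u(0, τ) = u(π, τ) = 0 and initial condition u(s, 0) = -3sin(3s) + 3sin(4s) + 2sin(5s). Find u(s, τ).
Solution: Substitute u = exp(-2τ)w.
Then u_τ = exp(-2τ)(w_τ - 2w), u_ss = exp(-2τ)w_ss; substituting and dividing by exp(-2τ), the lower-order terms cancel: w_τ = 2w_ss (standard heat equation).
Data for w: w(s,0) = u(s,0) = -3sin(3s) + 3sin(4s) + 2sin(5s). The boundary conditions carry over: w(0,τ) = w(π,τ) = 0.
Separating variables: w = Σ c_n exp(-2n²τ) sin(ns). From w(s,0) = -3sin(3s) + 3sin(4s) + 2sin(5s): c_3=-3, c_4=3, c_5=2.
So w(s,τ) = -3exp(-18τ)sin(3s) + 3exp(-32τ)sin(4s) + 2exp(-50τ)sin(5s), and u(s,τ) = exp(-2τ)w(s,τ).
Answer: u(s, τ) = -3exp(-20τ)sin(3s) + 3exp(-34τ)sin(4s) + 2exp(-52τ)sin(5s)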